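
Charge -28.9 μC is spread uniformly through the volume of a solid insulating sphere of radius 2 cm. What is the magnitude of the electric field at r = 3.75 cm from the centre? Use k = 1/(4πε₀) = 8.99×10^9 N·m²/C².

Take a concentric spherical Gaussian surface of radius r = 3.75 cm (r > R, so the entire charge is enclosed).
Q_enc = -28.9 μC = -2.89e-5 C.
Gauss's law: E·4πr² = Q_enc/ε₀.
E = k|Q_enc|/r² = (8.99×10^9)(2.89×10^-5)/(0.0375)² = 1.85×10^8 N/C.

E ≈ 1.85e8 N/C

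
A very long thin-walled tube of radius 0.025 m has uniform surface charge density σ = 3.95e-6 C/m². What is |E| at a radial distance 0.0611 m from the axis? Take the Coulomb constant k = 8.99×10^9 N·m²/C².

Coaxial Gaussian cylinder, radius r = 0.0611 m, length L (r > 0.025 m).
The whole shell is enclosed: λ_enc = σ·2πR = (3.95×10^-6)·2π·(0.025) = 6.205e-7 C/m.
Applying ∮E·dA = Q_enc/ε₀ with the end caps contributing no flux:
E = 2k|λ_enc|/r = 2(8.99×10^9)(6.205×10^-7)/(0.0611) = 1.83×10^5 N/C.

E ≈ 1.83×10^5 N/C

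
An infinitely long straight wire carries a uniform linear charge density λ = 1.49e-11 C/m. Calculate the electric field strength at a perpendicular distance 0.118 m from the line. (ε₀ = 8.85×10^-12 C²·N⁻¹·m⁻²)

E ≈ 2.27 V/m

Choose a coaxial cylinder of radius r = 0.118 m (arbitrary length L) as the Gaussian surface.
Q_enc = λL, so λ_enc = 1.49×10^-11 C/m.
Applying ∮E·dA = Q_enc/ε₀ with the end caps contributing no flux:
E = |λ_enc|/(2πε₀r) = (1.49×10^-11)/(2π·8.85×10^-12·0.118) = 2.27 N/C.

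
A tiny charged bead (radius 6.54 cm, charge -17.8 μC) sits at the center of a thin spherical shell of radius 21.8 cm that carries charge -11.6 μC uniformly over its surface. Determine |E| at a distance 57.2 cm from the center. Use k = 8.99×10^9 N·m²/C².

E ≈ 8.08×10^5 V/m

By spherical symmetry E is radial; choose a Gaussian sphere of radius r = 57.2 cm (r > 21.8 cm, enclosing both).
Q_enc = (-17.8 μC) + (-11.6 μC) = -2.94e-5 C.
Since E is radial and uniform over the Gaussian sphere, Φ = E·4πr² = Q_enc/ε₀.
E = k|Q_enc|/r² = (8.99×10^9)(2.94×10^-5)/(0.572)² = 8.08e5 N/C.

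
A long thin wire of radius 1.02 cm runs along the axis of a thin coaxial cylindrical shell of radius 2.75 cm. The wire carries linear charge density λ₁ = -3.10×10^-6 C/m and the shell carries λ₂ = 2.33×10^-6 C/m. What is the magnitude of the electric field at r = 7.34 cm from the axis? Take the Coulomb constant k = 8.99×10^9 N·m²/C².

By cylindrical symmetry E is radial; use a coaxial Gaussian cylinder of radius 7.34 cm and length L (r > 2.75 cm, enclosing both).
λ_enc = λ₁ + λ₂ = (-3.10×10^-6) + (2.33×10^-6) = -7.70×10^-7 C/m.
Applying ∮E·dA = Q_enc/ε₀ with the end caps contributing no flux:
E = 2k|λ_enc|/r = 2(8.99×10^9)(7.70×10^-7)/(0.0734) = 1.89×10^5 N/C.

E = 1.89×10^5 V/m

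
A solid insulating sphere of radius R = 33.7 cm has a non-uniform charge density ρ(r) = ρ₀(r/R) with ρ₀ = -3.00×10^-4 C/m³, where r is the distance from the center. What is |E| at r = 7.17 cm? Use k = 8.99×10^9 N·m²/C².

Take a concentric spherical Gaussian surface of radius r = 7.17 cm (r < R).
Integrate the density: Q_enc = 4π ∫₀^r ρ₀(r'/R)^1 r'² dr' = 4πρ₀ r^4/(4·R) = -7.391×10^-8 C.
Gauss's law: E·4πr² = Q_enc/ε₀.
E = k|Q_enc|/r² = (8.99×10^9)(7.391e-8)/(0.0717)² = 1.29×10^5 N/C.

E = 1.29×10^5 V/m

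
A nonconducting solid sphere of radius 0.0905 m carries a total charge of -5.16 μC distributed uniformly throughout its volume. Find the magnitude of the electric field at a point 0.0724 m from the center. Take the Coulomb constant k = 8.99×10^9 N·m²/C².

Take a concentric spherical Gaussian surface of radius r = 0.0724 m (r < R).
Only the charge within r is enclosed: Q_enc = Q·(r/R)³ = (-5.16 μC)·(0.0724 m/0.0905 m)³ = -2.642×10^-6 C.
Since E is radial and uniform over the Gaussian sphere, Φ = E·4πr² = Q_enc/ε₀.
E = k|Q_enc|/r² = (8.99×10^9)(2.642×10^-6)/(0.0724)² = 4.53×10^6 N/C.

|E| = 4.53×10^6 N/C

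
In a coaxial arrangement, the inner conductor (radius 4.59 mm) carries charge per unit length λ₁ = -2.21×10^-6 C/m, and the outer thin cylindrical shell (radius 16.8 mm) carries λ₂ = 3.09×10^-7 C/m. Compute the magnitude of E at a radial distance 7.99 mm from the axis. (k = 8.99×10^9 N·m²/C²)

Coaxial Gaussian cylinder, radius r = 7.99 mm, length L (between the conductors, 4.59 mm < r < 16.8 mm).
The shell at 16.8 mm lies outside the Gaussian surface, so λ_enc = λ₁ = -2.21e-6 C/m.
Applying ∮E·dA = Q_enc/ε₀ with the end caps contributing no flux:
E = 2k|λ_enc|/r = 2(8.99×10^9)(2.21e-6)/(0.00799) = 4.97e6 N/C.

|E| = 4.97×10^6 N/C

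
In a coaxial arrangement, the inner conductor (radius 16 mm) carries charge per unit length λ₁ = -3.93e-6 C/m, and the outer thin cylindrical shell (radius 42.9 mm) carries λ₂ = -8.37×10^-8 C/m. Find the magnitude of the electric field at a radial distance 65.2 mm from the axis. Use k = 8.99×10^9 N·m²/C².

1.11×10^6 N/C

By cylindrical symmetry E is radial; use a coaxial Gaussian cylinder of radius 65.2 mm and length L (r > 42.9 mm, enclosing both).
λ_enc = λ₁ + λ₂ = (-3.93×10^-6) + (-8.37×10^-8) = -4.014e-6 C/m.
Gauss's law: E·2πrL = λ_enc L/ε₀.
E = 2k|λ_enc|/r = 2(8.99×10^9)(4.014×10^-6)/(0.0652) = 1.11e6 N/C.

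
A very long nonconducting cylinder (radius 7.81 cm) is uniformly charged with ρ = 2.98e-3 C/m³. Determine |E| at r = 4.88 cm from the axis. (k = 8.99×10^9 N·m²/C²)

|E| ≈ 8.21×10^6 N/C

Choose a coaxial cylinder of radius r = 4.88 cm (arbitrary length L) as the Gaussian surface (r < R).
Charge inside radius r per length L is ρ·πr²·L, so λ_enc = ρπr² = 2.229e-5 C/m.
Gauss's law: E·2πrL = λ_enc L/ε₀.
E = 2k|λ_enc|/r = 2(8.99×10^9)(2.229×10^-5)/(0.0488) = 8.21×10^6 N/C.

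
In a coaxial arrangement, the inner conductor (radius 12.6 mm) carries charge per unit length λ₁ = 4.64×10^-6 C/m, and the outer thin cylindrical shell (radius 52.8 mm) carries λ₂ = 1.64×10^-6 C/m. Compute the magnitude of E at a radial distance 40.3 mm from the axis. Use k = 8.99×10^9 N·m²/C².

|E| = 2.07×10^6 N/C

Take a coaxial cylindrical Gaussian surface of radius r = 40.3 mm and length L (between the conductors, 12.6 mm < r < 52.8 mm).
Only the inner wire is enclosed; the outer shell contributes nothing inside itself. λ_enc = λ₁ = 4.64×10^-6 C/m.
By Gauss's law (flux through the curved wall only), E·2πrL = λ_enc L/ε₀.
E = 2k|λ_enc|/r = 2(8.99×10^9)(4.64e-6)/(0.0403) = 2.07e6 N/C.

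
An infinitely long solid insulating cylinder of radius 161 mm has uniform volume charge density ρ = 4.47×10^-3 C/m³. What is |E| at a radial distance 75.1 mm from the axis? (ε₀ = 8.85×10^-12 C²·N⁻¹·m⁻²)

1.90e7 N/C

Choose a coaxial cylinder of radius r = 75.1 mm (arbitrary length L) as the Gaussian surface (r < R).
Charge inside radius r per length L is ρ·πr²·L, so λ_enc = ρπr² = 7.92×10^-5 C/m.
Gauss's law: E·2πrL = λ_enc L/ε₀.
E = |λ_enc|/(2πε₀r) = (7.92e-5)/(2π·8.85×10^-12·0.0751) = 1.90e7 N/C.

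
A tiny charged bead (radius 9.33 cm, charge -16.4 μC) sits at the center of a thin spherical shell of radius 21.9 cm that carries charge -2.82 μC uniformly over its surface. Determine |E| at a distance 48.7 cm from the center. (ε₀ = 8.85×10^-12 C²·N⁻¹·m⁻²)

E ≈ 7.29×10^5 N/C

Symmetry ⇒ E = E(r) r̂. Gaussian sphere of radius r = 48.7 cm (r > 21.9 cm, enclosing both).
Q_enc = (-16.4 μC) + (-2.82 μC) = -1.922×10^-5 C.
Since E is radial and uniform over the Gaussian sphere, Φ = E·4πr² = Q_enc/ε₀.
E = |Q_enc|/(4πε₀r²) = (1.922×10^-5)/(4π·8.85×10^-12·(0.487)²) = 7.29e5 N/C.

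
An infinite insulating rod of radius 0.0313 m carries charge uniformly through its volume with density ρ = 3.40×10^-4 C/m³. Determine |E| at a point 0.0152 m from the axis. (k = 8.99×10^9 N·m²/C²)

|E| = 2.92×10^5 N/C

By cylindrical symmetry E is radial; use a coaxial Gaussian cylinder of radius 0.0152 m and length L (r < R).
Enclosed charge per unit length: λ_enc = ρ·πr² = (3.40×10^-4)π(0.0152)² = 2.468×10^-7 C/m.
By Gauss's law (flux through the curved wall only), E·2πrL = λ_enc L/ε₀.
E = 2k|λ_enc|/r = 2(8.99×10^9)(2.468e-7)/(0.0152) = 2.92×10^5 N/C.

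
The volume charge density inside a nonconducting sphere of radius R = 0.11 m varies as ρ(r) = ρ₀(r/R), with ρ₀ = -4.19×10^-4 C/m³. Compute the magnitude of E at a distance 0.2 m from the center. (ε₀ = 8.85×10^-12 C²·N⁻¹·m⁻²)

3.94e5 V/m

Symmetry ⇒ E = E(r) r̂. Gaussian sphere of radius r = 0.2 m (r > R, all charge enclosed).
Q_enc = 4π ∫₀^R ρ₀(r'/R)^1 r'² dr' = 4πρ₀R³/4 = -1.752e-6 C.
By Gauss's law, ∮E·dA = E·4πr² = Q_enc/ε₀.
E = |Q_enc|/(4πε₀r²) = (1.752×10^-6)/(4π·8.85×10^-12·(0.2)²) = 3.94×10^5 N/C.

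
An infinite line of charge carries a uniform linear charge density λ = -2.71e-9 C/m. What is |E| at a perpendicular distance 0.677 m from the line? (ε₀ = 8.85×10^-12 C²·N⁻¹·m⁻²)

Take a coaxial cylindrical Gaussian surface of radius r = 0.677 m and length L.
Q_enc = λL, so λ_enc = -2.71×10^-9 C/m.
Gauss's law: E·2πrL = λ_enc L/ε₀.
E = |λ_enc|/(2πε₀r) = (2.71×10^-9)/(2π·8.85×10^-12·0.677) = 72 N/C.

E = 72 N/C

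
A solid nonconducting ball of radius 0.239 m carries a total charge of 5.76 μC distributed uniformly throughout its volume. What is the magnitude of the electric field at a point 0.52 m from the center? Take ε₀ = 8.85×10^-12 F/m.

Take a concentric spherical Gaussian surface of radius r = 0.52 m (r > R, so the entire charge is enclosed).
Q_enc = 5.76 μC = 5.76×10^-6 C.
Gauss's law: E·4πr² = Q_enc/ε₀.
E = |Q_enc|/(4πε₀r²) = (5.76×10^-6)/(4π·8.85×10^-12·(0.52)²) = 1.92×10^5 N/C.

E = 1.92×10^5 V/m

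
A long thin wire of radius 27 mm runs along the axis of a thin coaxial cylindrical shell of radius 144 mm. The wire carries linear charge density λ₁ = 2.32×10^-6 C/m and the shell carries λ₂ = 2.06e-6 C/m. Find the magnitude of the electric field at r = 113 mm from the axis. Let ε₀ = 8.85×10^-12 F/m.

Choose a coaxial cylinder of radius r = 113 mm (arbitrary length L) as the Gaussian surface (between the conductors, 27 mm < r < 144 mm).
The shell at 144 mm lies outside the Gaussian surface, so λ_enc = λ₁ = 2.32e-6 C/m.
Since E is radial and uniform over the curved surface, Φ = E·2πrL = Q_enc/ε₀ = λ_enc L/ε₀.
E = |λ_enc|/(2πε₀r) = (2.32×10^-6)/(2π·8.85×10^-12·0.113) = 3.69e5 N/C.

E ≈ 3.69e5 V/m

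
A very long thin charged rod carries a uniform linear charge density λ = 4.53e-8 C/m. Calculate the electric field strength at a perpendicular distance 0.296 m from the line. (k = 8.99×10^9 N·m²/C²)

By cylindrical symmetry E is radial; use a coaxial Gaussian cylinder of radius 0.296 m and length L.
Q_enc = λL, so λ_enc = 4.53×10^-8 C/m.
Applying ∮E·dA = Q_enc/ε₀ with the end caps contributing no flux:
E = 2k|λ_enc|/r = 2(8.99×10^9)(4.53×10^-8)/(0.296) = 2.75×10^3 N/C.

E ≈ 2.75×10^3 V/m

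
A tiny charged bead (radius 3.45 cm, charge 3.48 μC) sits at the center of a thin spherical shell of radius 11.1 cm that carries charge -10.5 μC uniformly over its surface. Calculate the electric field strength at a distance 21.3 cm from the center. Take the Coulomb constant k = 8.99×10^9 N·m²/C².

By spherical symmetry E is radial; choose a Gaussian sphere of radius r = 21.3 cm (r > 11.1 cm, enclosing both).
Q_enc = (3.48 μC) + (-10.5 μC) = -7.02×10^-6 C.
By Gauss's law, ∮E·dA = E·4πr² = Q_enc/ε₀.
E = k|Q_enc|/r² = (8.99×10^9)(7.02×10^-6)/(0.213)² = 1.39×10^6 N/C.

E = 1.39×10^6 N/C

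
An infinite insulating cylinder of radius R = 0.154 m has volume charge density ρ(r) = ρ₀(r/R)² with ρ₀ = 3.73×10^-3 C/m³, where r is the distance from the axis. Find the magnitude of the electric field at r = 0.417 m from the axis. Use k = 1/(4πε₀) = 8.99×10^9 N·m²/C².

Coaxial Gaussian cylinder, radius r = 0.417 m, length L (r > R, full charge per length enclosed).
λ_enc = 2π ∫₀^R ρ₀(r'/R)^2 r' dr' = 2πρ₀R²/4 = 1.39×10^-4 C/m.
Applying ∮E·dA = Q_enc/ε₀ with the end caps contributing no flux:
E = 2k|λ_enc|/r = 2(8.99×10^9)(1.39×10^-4)/(0.417) = 5.99e6 N/C.

|E| = 5.99×10^6 N/C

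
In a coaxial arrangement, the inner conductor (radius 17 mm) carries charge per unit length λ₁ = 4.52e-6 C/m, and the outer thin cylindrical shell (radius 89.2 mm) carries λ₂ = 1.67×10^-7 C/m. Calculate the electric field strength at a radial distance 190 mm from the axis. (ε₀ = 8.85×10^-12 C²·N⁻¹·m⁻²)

E = 4.44×10^5 N/C

By cylindrical symmetry E is radial; use a coaxial Gaussian cylinder of radius 190 mm and length L (r > 89.2 mm, enclosing both).
λ_enc = λ₁ + λ₂ = (4.52e-6) + (1.67×10^-7) = 4.687×10^-6 C/m.
Since E is radial and uniform over the curved surface, Φ = E·2πrL = Q_enc/ε₀ = λ_enc L/ε₀.
E = |λ_enc|/(2πε₀r) = (4.687e-6)/(2π·8.85×10^-12·0.19) = 4.44×10^5 N/C.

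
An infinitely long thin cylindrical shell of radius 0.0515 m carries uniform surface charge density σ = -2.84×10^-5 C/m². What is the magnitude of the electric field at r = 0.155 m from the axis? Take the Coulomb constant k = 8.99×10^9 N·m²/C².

E ≈ 1.07e6 N/C

Coaxial Gaussian cylinder, radius r = 0.155 m, length L (r > 0.0515 m).
The whole shell is enclosed: λ_enc = σ·2πR = (-2.84e-5)·2π·(0.0515) = -9.19×10^-6 C/m.
Gauss's law: E·2πrL = λ_enc L/ε₀.
E = 2k|λ_enc|/r = 2(8.99×10^9)(9.19×10^-6)/(0.155) = 1.07×10^6 N/C.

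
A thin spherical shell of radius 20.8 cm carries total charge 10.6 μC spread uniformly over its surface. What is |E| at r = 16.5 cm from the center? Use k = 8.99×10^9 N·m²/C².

Use a concentric Gaussian sphere at r = 16.5 cm (inside the shell, r < 20.8 cm).
All the charge is outside the Gaussian surface: Q_enc = 0, hence E = 0 everywhere inside the shell.

E = 0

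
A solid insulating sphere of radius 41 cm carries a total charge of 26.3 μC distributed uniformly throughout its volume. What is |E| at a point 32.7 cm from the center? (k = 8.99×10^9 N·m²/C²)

By spherical symmetry E is radial; choose a Gaussian sphere of radius r = 32.7 cm (r < R).
For a uniform sphere the enclosed fraction is (r/R)³, so Q_enc = (26.3 μC)(0.327/0.41)³ = 1.334×10^-5 C.
By Gauss's law, ∮E·dA = E·4πr² = Q_enc/ε₀.
E = k|Q_enc|/r² = (8.99×10^9)(1.334×10^-5)/(0.327)² = 1.12×10^6 N/C.

|E| = 1.12×10^6 V/m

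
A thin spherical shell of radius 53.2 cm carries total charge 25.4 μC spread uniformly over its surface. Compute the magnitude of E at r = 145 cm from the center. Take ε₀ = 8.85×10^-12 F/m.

Take a concentric spherical Gaussian surface of radius r = 145 cm (r > 53.2 cm).
The entire shell is enclosed: Q_enc = 2.54×10^-5 C.
Applying ∮E·dA = Q_enc/ε₀ with Φ = E(4πr²):
E = |Q_enc|/(4πε₀r²) = (2.54e-5)/(4π·8.85×10^-12·(1.45)²) = 1.09×10^5 N/C.

|E| = 1.09×10^5 V/m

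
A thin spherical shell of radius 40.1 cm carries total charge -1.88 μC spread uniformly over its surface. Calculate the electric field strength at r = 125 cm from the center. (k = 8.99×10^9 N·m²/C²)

Symmetry ⇒ E = E(r) r̂. Gaussian sphere of radius r = 125 cm (r > 40.1 cm).
The entire shell is enclosed: Q_enc = -1.88×10^-6 C.
Applying ∮E·dA = Q_enc/ε₀ with Φ = E(4πr²):
E = k|Q_enc|/r² = (8.99×10^9)(1.88×10^-6)/(1.25)² = 1.08×10^4 N/C.

E = 1.08×10^4 N/C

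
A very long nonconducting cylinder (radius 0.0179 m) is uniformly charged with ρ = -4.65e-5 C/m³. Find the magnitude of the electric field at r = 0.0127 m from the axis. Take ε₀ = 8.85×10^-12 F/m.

E ≈ 3.34×10^4 V/m

By cylindrical symmetry E is radial; use a coaxial Gaussian cylinder of radius 0.0127 m and length L (r < R).
Enclosed charge per unit length: λ_enc = ρ·πr² = (-4.65×10^-5)π(0.0127)² = -2.356×10^-8 C/m.
By Gauss's law (flux through the curved wall only), E·2πrL = λ_enc L/ε₀.
E = |λ_enc|/(2πε₀r) = (2.356e-8)/(2π·8.85×10^-12·0.0127) = 3.34×10^4 N/C.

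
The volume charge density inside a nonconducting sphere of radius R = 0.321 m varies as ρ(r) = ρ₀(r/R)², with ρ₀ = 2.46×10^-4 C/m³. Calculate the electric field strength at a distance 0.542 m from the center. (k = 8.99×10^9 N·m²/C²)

6.26×10^5 N/C

By spherical symmetry E is radial; choose a Gaussian sphere of radius r = 0.542 m (r > R, all charge enclosed).
Q_enc = 4π ∫₀^R ρ₀(r'/R)^2 r'² dr' = 4πρ₀R³/5 = 2.045e-5 C.
Since E is radial and uniform over the Gaussian sphere, Φ = E·4πr² = Q_enc/ε₀.
E = k|Q_enc|/r² = (8.99×10^9)(2.045×10^-5)/(0.542)² = 6.26×10^5 N/C.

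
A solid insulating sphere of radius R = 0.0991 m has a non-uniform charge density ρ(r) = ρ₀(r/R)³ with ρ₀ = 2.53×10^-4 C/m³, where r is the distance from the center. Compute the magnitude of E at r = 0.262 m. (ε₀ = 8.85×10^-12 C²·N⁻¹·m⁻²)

Symmetry ⇒ E = E(r) r̂. Gaussian sphere of radius r = 0.262 m (r > R, all charge enclosed).
Q_enc = 4π ∫₀^R ρ₀(r'/R)^3 r'² dr' = 4πρ₀R³/6 = 5.157×10^-7 C.
Gauss's law: E·4πr² = Q_enc/ε₀.
E = |Q_enc|/(4πε₀r²) = (5.157e-7)/(4π·8.85×10^-12·(0.262)²) = 6.76×10^4 N/C.

|E| = 6.76×10^4 V/m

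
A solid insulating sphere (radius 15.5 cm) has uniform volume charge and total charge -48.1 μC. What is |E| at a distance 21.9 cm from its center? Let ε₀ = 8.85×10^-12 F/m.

Use a concentric Gaussian sphere at r = 21.9 cm (r > R, so the entire charge is enclosed).
Q_enc = -48.1 μC = -4.81×10^-5 C.
Gauss's law: E·4πr² = Q_enc/ε₀.
E = |Q_enc|/(4πε₀r²) = (4.81×10^-5)/(4π·8.85×10^-12·(0.219)²) = 9.02×10^6 N/C.

E = 9.02×10^6 V/m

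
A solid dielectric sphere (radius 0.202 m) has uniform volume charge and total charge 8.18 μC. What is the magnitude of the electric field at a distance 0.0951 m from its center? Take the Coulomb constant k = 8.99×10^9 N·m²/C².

8.48×10^5 N/C

By spherical symmetry E is radial; choose a Gaussian sphere of radius r = 0.0951 m (r < R).
For a uniform sphere the enclosed fraction is (r/R)³, so Q_enc = (8.18 μC)(0.0951/0.202)³ = 8.536×10^-7 C.
Applying ∮E·dA = Q_enc/ε₀ with Φ = E(4πr²):
E = k|Q_enc|/r² = (8.99×10^9)(8.536×10^-7)/(0.0951)² = 8.48×10^5 N/C.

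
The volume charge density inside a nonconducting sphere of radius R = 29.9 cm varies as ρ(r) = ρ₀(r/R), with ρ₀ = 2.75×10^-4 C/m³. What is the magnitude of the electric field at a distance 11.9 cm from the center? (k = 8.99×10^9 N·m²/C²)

Take a concentric spherical Gaussian surface of radius r = 11.9 cm (r < R).
Q_enc = ∫₀^r ρ(r')·4πr'² dr' = (4πρ₀/R) ∫₀^r r'^3 dr' = 4πρ₀ r^4/(4·R) = 5.794×10^-7 C.
By Gauss's law, ∮E·dA = E·4πr² = Q_enc/ε₀.
E = k|Q_enc|/r² = (8.99×10^9)(5.794×10^-7)/(0.119)² = 3.68e5 N/C.

E = 3.68e5 V/m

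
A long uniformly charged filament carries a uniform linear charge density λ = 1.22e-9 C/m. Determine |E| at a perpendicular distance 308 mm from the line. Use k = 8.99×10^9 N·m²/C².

|E| = 71.2 V/m

Take a coaxial cylindrical Gaussian surface of radius r = 308 mm and length L.
Q_enc = λL, so λ_enc = 1.22×10^-9 C/m.
Applying ∮E·dA = Q_enc/ε₀ with the end caps contributing no flux:
E = 2k|λ_enc|/r = 2(8.99×10^9)(1.22e-9)/(0.308) = 71.2 N/C.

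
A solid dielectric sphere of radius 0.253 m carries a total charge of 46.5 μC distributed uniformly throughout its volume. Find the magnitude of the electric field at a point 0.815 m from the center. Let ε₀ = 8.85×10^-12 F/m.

By spherical symmetry E is radial; choose a Gaussian sphere of radius r = 0.815 m (r > R, so the entire charge is enclosed).
Q_enc = 46.5 μC = 4.65×10^-5 C.
By Gauss's law, ∮E·dA = E·4πr² = Q_enc/ε₀.
E = |Q_enc|/(4πε₀r²) = (4.65×10^-5)/(4π·8.85×10^-12·(0.815)²) = 6.29e5 N/C.

E ≈ 6.29e5 V/m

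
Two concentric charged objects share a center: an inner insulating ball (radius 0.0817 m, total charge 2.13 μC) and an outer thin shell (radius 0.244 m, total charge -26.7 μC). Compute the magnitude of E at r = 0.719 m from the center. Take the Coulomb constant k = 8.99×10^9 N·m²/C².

Take a concentric spherical Gaussian surface of radius r = 0.719 m (r > 0.244 m, enclosing both).
Q_enc = (2.13 μC) + (-26.7 μC) = -2.457×10^-5 C.
Applying ∮E·dA = Q_enc/ε₀ with Φ = E(4πr²):
E = k|Q_enc|/r² = (8.99×10^9)(2.457×10^-5)/(0.719)² = 4.27×10^5 N/C.

|E| = 4.27e5 V/m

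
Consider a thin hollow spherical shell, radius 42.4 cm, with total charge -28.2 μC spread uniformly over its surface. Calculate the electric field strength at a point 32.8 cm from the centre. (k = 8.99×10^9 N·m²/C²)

Symmetry ⇒ E = E(r) r̂. Gaussian sphere of radius r = 32.8 cm (inside the shell, r < 42.4 cm).
No charge lies within this surface, so Q_enc = 0 and Gauss's law gives E·4πr² = 0 ⇒ E = 0.

|E| = 0 N/C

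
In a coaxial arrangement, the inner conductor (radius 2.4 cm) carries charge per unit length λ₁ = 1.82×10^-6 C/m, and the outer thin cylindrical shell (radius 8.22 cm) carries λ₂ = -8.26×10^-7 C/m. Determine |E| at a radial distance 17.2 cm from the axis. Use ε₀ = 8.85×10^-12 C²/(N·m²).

Take a coaxial cylindrical Gaussian surface of radius r = 17.2 cm and length L (r > 8.22 cm, enclosing both).
λ_enc = λ₁ + λ₂ = (1.82×10^-6) + (-8.26×10^-7) = 9.94e-7 C/m.
Applying ∮E·dA = Q_enc/ε₀ with the end caps contributing no flux:
E = |λ_enc|/(2πε₀r) = (9.94×10^-7)/(2π·8.85×10^-12·0.172) = 1.04×10^5 N/C.

|E| ≈ 1.04e5 N/C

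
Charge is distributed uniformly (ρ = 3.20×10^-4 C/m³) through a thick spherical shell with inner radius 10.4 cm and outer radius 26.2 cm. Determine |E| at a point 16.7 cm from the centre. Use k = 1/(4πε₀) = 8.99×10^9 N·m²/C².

1.53e6 N/C

By spherical symmetry E is radial; choose a Gaussian sphere of radius r = 16.7 cm (within the shell material, 10.4 cm < r < 26.2 cm).
Enclosed charge is the volume from a to r: Q_enc = (4π/3)ρ(r³ − a³) = 4.735×10^-6 C.
By Gauss's law, ∮E·dA = E·4πr² = Q_enc/ε₀.
E = k|Q_enc|/r² = (8.99×10^9)(4.735×10^-6)/(0.167)² = 1.53×10^6 N/C.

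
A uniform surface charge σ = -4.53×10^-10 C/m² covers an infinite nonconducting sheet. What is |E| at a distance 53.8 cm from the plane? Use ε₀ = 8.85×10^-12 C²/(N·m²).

The symmetry is planar: E is normal to the sheet and the same magnitude on both sides. Take a pillbox straddling the sheet with end-cap area A.
Flux Φ = 2EA and Q_enc = σA, so 2EA = σA/ε₀ ⇒ E = |σ|/(2ε₀), independent of distance.
E = |σ|/(2ε₀) = (4.53×10^-10)/(2·8.85×10^-12) = 25.6 N/C.

E ≈ 25.6 N/C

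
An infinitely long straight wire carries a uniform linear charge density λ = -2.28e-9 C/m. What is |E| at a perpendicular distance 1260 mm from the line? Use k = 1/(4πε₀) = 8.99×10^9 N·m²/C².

E ≈ 32.5 V/m

By cylindrical symmetry E is radial; use a coaxial Gaussian cylinder of radius 1260 mm and length L.
Q_enc = λL, so λ_enc = -2.28e-9 C/m.
Gauss's law: E·2πrL = λ_enc L/ε₀.
E = 2k|λ_enc|/r = 2(8.99×10^9)(2.28e-9)/(1.26) = 32.5 N/C.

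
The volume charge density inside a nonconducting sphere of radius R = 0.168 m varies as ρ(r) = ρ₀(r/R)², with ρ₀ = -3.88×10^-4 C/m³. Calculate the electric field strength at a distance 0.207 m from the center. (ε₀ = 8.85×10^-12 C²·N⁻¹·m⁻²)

|E| ≈ 9.70×10^5 N/C

By spherical symmetry E is radial; choose a Gaussian sphere of radius r = 0.207 m (r > R, all charge enclosed).
Q_enc = 4π ∫₀^R ρ₀(r'/R)^2 r'² dr' = 4πρ₀R³/5 = -4.624×10^-6 C.
By Gauss's law, ∮E·dA = E·4πr² = Q_enc/ε₀.
E = |Q_enc|/(4πε₀r²) = (4.624×10^-6)/(4π·8.85×10^-12·(0.207)²) = 9.70×10^5 N/C.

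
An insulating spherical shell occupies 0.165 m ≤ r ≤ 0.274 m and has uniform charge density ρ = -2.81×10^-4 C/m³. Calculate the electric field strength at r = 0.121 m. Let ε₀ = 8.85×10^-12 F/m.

|E| = 0 V/m

Take a concentric spherical Gaussian surface of radius r = 0.121 m (r < 0.165 m, inside the empty cavity).
Q_enc = 0 (all charge lies at larger r); Gauss's law gives E = 0.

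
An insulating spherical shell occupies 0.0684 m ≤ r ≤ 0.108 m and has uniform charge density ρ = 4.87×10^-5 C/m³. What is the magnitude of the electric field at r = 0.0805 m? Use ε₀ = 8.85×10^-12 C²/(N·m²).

|E| = 5.71×10^4 V/m

Take a concentric spherical Gaussian surface of radius r = 0.0805 m (within the shell material, 0.0684 m < r < 0.108 m).
Enclosed charge is the volume from a to r: Q_enc = (4π/3)ρ(r³ − a³) = 4.113e-8 C.
By Gauss's law, ∮E·dA = E·4πr² = Q_enc/ε₀.
E = |Q_enc|/(4πε₀r²) = (4.113e-8)/(4π·8.85×10^-12·(0.0805)²) = 5.71×10^4 N/C.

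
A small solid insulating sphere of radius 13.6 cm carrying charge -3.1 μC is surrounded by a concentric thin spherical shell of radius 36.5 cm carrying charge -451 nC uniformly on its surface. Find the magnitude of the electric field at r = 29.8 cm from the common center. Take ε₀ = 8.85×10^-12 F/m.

|E| ≈ 3.14×10^5 V/m

Symmetry ⇒ E = E(r) r̂. Gaussian sphere of radius r = 29.8 cm (between the bodies, 13.6 cm < r < 36.5 cm).
The shell at 36.5 cm lies outside the Gaussian surface, so Q_enc = -3.1 μC = -3.10e-6 C.
Since E is radial and uniform over the Gaussian sphere, Φ = E·4πr² = Q_enc/ε₀.
E = |Q_enc|/(4πε₀r²) = (3.10×10^-6)/(4π·8.85×10^-12·(0.298)²) = 3.14×10^5 N/C.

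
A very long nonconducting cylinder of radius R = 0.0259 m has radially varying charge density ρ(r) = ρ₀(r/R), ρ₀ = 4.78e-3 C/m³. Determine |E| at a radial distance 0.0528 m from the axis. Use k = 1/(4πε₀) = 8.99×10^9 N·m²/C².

|E| ≈ 2.29×10^6 V/m

By cylindrical symmetry E is radial; use a coaxial Gaussian cylinder of radius 0.0528 m and length L (r > R, full charge per length enclosed).
λ_enc = 2π ∫₀^R ρ₀(r'/R)^1 r' dr' = 2πρ₀R²/3 = 6.716×10^-6 C/m.
By Gauss's law (flux through the curved wall only), E·2πrL = λ_enc L/ε₀.
E = 2k|λ_enc|/r = 2(8.99×10^9)(6.716×10^-6)/(0.0528) = 2.29×10^6 N/C.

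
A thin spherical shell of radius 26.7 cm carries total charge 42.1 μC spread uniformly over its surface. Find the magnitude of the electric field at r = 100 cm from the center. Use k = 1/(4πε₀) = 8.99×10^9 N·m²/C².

3.78e5 N/C

Take a concentric spherical Gaussian surface of radius r = 100 cm (r > 26.7 cm).
The entire shell is enclosed: Q_enc = 4.21×10^-5 C.
Since E is radial and uniform over the Gaussian sphere, Φ = E·4πr² = Q_enc/ε₀.
E = k|Q_enc|/r² = (8.99×10^9)(4.21e-5)/(1)² = 3.78×10^5 N/C.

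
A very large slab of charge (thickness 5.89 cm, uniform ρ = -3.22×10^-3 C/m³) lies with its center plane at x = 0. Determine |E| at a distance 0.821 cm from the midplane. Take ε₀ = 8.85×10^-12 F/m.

E = 2.99×10^6 N/C

By symmetry E is perpendicular to the slab. A Gaussian pillbox from −0.821 cm to +0.821 cm (face area A) lies entirely within the slab.
Q_enc = ρ·(2x)·A and flux = 2EA, so 2EA = 2ρxA/ε₀ ⇒ E = |ρ|x/ε₀.
E = (3.22e-3)(0.00821)/(8.85×10^-12) = 2.99×10^6 N/C.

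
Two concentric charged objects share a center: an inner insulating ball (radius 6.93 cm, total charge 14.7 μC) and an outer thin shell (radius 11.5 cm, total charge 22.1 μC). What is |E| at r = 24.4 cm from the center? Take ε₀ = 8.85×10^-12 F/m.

|E| ≈ 5.56×10^6 N/C

Take a concentric spherical Gaussian surface of radius r = 24.4 cm (r > 11.5 cm, enclosing both).
Q_enc = (14.7 μC) + (22.1 μC) = 3.68e-5 C.
By Gauss's law, ∮E·dA = E·4πr² = Q_enc/ε₀.
E = |Q_enc|/(4πε₀r²) = (3.68×10^-5)/(4π·8.85×10^-12·(0.244)²) = 5.56e6 N/C.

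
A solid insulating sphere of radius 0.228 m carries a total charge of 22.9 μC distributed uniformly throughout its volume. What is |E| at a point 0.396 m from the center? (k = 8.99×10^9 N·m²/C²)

Symmetry ⇒ E = E(r) r̂. Gaussian sphere of radius r = 0.396 m (r > R, so the entire charge is enclosed).
Q_enc = 22.9 μC = 2.29×10^-5 C.
Since E is radial and uniform over the Gaussian sphere, Φ = E·4πr² = Q_enc/ε₀.
E = k|Q_enc|/r² = (8.99×10^9)(2.29×10^-5)/(0.396)² = 1.31×10^6 N/C.

E = 1.31×10^6 N/C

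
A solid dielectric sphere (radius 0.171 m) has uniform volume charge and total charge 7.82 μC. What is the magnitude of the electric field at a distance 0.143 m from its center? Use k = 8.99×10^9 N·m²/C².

E = 2.01×10^6 V/m

Symmetry ⇒ E = E(r) r̂. Gaussian sphere of radius r = 0.143 m (r < R).
Only the charge within r is enclosed: Q_enc = Q·(r/R)³ = (7.82 μC)·(0.143 m/0.171 m)³ = 4.573e-6 C.
Applying ∮E·dA = Q_enc/ε₀ with Φ = E(4πr²):
E = k|Q_enc|/r² = (8.99×10^9)(4.573×10^-6)/(0.143)² = 2.01×10^6 N/C.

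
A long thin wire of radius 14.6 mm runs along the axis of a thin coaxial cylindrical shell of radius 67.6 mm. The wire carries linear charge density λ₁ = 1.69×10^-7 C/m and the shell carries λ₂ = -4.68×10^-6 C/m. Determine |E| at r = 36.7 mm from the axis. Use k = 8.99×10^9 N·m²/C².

E = 8.28×10^4 N/C

Choose a coaxial cylinder of radius r = 36.7 mm (arbitrary length L) as the Gaussian surface (between the conductors, 14.6 mm < r < 67.6 mm).
The shell at 67.6 mm lies outside the Gaussian surface, so λ_enc = λ₁ = 1.69×10^-7 C/m.
Since E is radial and uniform over the curved surface, Φ = E·2πrL = Q_enc/ε₀ = λ_enc L/ε₀.
E = 2k|λ_enc|/r = 2(8.99×10^9)(1.69×10^-7)/(0.0367) = 8.28×10^4 N/C.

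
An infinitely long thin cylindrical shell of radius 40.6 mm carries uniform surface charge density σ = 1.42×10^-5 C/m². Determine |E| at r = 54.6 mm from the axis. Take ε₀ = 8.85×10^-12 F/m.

Coaxial Gaussian cylinder, radius r = 54.6 mm, length L (r > 40.6 mm).
The whole shell is enclosed: λ_enc = σ·2πR = (1.42×10^-5)·2π·(0.0406) = 3.622×10^-6 C/m.
Applying ∮E·dA = Q_enc/ε₀ with the end caps contributing no flux:
E = |λ_enc|/(2πε₀r) = (3.622e-6)/(2π·8.85×10^-12·0.0546) = 1.19e6 N/C.

|E| = 1.19e6 N/C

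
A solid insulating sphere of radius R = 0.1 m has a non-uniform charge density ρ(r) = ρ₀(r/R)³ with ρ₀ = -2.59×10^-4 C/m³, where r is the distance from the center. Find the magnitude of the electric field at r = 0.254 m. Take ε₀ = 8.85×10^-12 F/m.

Symmetry ⇒ E = E(r) r̂. Gaussian sphere of radius r = 0.254 m (r > R, all charge enclosed).
Q_enc = 4π ∫₀^R ρ₀(r'/R)^3 r'² dr' = 4πρ₀R³/6 = -5.424×10^-7 C.
Gauss's law: E·4πr² = Q_enc/ε₀.
E = |Q_enc|/(4πε₀r²) = (5.424×10^-7)/(4π·8.85×10^-12·(0.254)²) = 7.56×10^4 N/C.

7.56×10^4 N/C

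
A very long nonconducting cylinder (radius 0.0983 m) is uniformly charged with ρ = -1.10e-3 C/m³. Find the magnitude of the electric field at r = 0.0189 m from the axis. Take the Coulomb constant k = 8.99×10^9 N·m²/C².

Choose a coaxial cylinder of radius r = 0.0189 m (arbitrary length L) as the Gaussian surface (r < R).
Enclosed charge per unit length: λ_enc = ρ·πr² = (-1.10e-3)π(0.0189)² = -1.234e-6 C/m.
Gauss's law: E·2πrL = λ_enc L/ε₀.
E = 2k|λ_enc|/r = 2(8.99×10^9)(1.234×10^-6)/(0.0189) = 1.17e6 N/C.

|E| = 1.17×10^6 N/C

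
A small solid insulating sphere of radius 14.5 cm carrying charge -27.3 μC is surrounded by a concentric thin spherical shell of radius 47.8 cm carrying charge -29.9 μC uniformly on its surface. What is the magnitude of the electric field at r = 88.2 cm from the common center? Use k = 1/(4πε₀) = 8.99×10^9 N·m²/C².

6.61×10^5 N/C

Take a concentric spherical Gaussian surface of radius r = 88.2 cm (r > 47.8 cm, enclosing both).
Q_enc = (-27.3 μC) + (-29.9 μC) = -5.72×10^-5 C.
Applying ∮E·dA = Q_enc/ε₀ with Φ = E(4πr²):
E = k|Q_enc|/r² = (8.99×10^9)(5.72e-5)/(0.882)² = 6.61×10^5 N/C.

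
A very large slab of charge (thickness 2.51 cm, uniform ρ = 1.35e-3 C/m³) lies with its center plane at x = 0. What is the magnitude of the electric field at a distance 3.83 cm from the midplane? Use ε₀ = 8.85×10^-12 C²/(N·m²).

The point |x| = 3.83 cm lies outside the slab (half-thickness 0.01255 m). A symmetric pillbox spanning the full slab encloses Q_enc = ρ·d·A.
Flux = 2EA ⇒ E = |ρ|d/(2ε₀), independent of distance outside.
E = (1.35×10^-3)(0.0251)/(2·8.85×10^-12) = 1.91e6 N/C.

1.91×10^6 V/m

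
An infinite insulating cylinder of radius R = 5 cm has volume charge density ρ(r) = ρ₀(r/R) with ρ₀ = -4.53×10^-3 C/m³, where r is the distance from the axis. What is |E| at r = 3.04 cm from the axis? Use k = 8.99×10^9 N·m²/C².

By cylindrical symmetry E is radial; use a coaxial Gaussian cylinder of radius 3.04 cm and length L (r < R).
λ_enc = ∫₀^r ρ(r')·2πr' dr' = (2πρ₀/R)·r^3/3 = -5.331×10^-6 C/m.
By Gauss's law (flux through the curved wall only), E·2πrL = λ_enc L/ε₀.
E = 2k|λ_enc|/r = 2(8.99×10^9)(5.331×10^-6)/(0.0304) = 3.15e6 N/C.

|E| = 3.15×10^6 N/C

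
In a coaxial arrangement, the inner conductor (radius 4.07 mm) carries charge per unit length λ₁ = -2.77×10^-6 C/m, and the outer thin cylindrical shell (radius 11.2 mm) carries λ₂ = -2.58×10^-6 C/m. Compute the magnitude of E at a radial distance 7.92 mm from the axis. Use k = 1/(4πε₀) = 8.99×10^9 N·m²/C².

E ≈ 6.29×10^6 N/C

Choose a coaxial cylinder of radius r = 7.92 mm (arbitrary length L) as the Gaussian surface (between the conductors, 4.07 mm < r < 11.2 mm).
The shell at 11.2 mm lies outside the Gaussian surface, so λ_enc = λ₁ = -2.77×10^-6 C/m.
Applying ∮E·dA = Q_enc/ε₀ with the end caps contributing no flux:
E = 2k|λ_enc|/r = 2(8.99×10^9)(2.77e-6)/(0.00792) = 6.29×10^6 N/C.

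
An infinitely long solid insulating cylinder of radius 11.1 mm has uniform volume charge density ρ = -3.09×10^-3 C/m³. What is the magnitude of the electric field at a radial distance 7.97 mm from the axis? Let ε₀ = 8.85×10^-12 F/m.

|E| ≈ 1.39×10^6 N/C

By cylindrical symmetry E is radial; use a coaxial Gaussian cylinder of radius 7.97 mm and length L (r < R).
Enclosed charge per unit length: λ_enc = ρ·πr² = (-3.09e-3)π(0.00797)² = -6.166×10^-7 C/m.
Gauss's law: E·2πrL = λ_enc L/ε₀.
E = |λ_enc|/(2πε₀r) = (6.166e-7)/(2π·8.85×10^-12·0.00797) = 1.39×10^6 N/C.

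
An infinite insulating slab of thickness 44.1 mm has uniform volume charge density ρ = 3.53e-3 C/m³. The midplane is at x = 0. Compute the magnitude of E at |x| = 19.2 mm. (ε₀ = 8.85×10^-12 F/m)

By symmetry E is perpendicular to the slab. A Gaussian pillbox from −19.2 mm to +19.2 mm (face area A) lies entirely within the slab.
Q_enc = ρ·(2x)·A and flux = 2EA, so 2EA = 2ρxA/ε₀ ⇒ E = |ρ|x/ε₀.
E = (3.53×10^-3)(0.0192)/(8.85×10^-12) = 7.66×10^6 N/C.

E = 7.66e6 N/C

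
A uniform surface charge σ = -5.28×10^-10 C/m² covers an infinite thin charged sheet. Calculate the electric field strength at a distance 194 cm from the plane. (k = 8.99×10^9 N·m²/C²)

By planar symmetry E is perpendicular to the sheet and uniform; use a Gaussian pillbox with flat faces of area A on each side of the sheet.
Only the two end caps contribute flux: Φ = 2EA. With Q_enc = σA, Gauss's law gives E = |σ|/(2ε₀).
E = 2πk|σ| = 2π(8.99×10^9)(5.28×10^-10) = 29.8 N/C.

|E| ≈ 29.8 N/C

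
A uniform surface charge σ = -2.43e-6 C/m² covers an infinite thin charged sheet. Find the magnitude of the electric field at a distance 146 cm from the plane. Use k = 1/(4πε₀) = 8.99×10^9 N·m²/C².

|E| ≈ 1.37×10^5 V/m

The symmetry is planar: E is normal to the sheet and the same magnitude on both sides. Take a pillbox straddling the sheet with end-cap area A.
Flux Φ = 2EA and Q_enc = σA, so 2EA = σA/ε₀ ⇒ E = |σ|/(2ε₀), independent of distance.
E = 2πk|σ| = 2π(8.99×10^9)(2.43×10^-6) = 1.37×10^5 N/C.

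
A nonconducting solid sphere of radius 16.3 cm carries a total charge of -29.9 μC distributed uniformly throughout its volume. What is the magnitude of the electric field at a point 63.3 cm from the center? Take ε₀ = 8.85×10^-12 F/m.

Symmetry ⇒ E = E(r) r̂. Gaussian sphere of radius r = 63.3 cm (r > R, so the entire charge is enclosed).
Q_enc = -29.9 μC = -2.99×10^-5 C.
By Gauss's law, ∮E·dA = E·4πr² = Q_enc/ε₀.
E = |Q_enc|/(4πε₀r²) = (2.99×10^-5)/(4π·8.85×10^-12·(0.633)²) = 6.71e5 N/C.

|E| = 6.71×10^5 V/m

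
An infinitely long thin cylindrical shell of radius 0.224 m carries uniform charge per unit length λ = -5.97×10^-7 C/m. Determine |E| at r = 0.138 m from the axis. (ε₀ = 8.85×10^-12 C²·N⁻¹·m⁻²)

Take a coaxial cylindrical Gaussian surface of radius r = 0.138 m and length L (r < 0.224 m, inside the shell).
No charge is enclosed, so Gauss's law gives E·2πrL = 0 ⇒ E = 0.

E = 0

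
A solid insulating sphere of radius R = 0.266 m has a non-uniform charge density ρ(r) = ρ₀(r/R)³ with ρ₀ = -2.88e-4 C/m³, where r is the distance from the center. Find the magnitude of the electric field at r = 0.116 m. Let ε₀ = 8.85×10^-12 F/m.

E ≈ 5.22×10^4 V/m

By spherical symmetry E is radial; choose a Gaussian sphere of radius r = 0.116 m (r < R).
Q_enc = ∫₀^r ρ(r')·4πr'² dr' = (4πρ₀/R³) ∫₀^r r'^5 dr' = 4πρ₀ r^6/(6·R³) = -7.808×10^-8 C.
Since E is radial and uniform over the Gaussian sphere, Φ = E·4πr² = Q_enc/ε₀.
E = |Q_enc|/(4πε₀r²) = (7.808×10^-8)/(4π·8.85×10^-12·(0.116)²) = 5.22×10^4 N/C.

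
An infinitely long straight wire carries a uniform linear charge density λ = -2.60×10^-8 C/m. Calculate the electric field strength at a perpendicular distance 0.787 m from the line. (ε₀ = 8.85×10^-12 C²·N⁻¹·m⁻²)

E ≈ 594 N/C

Coaxial Gaussian cylinder, radius r = 0.787 m, length L.
Q_enc = λL, so λ_enc = -2.60×10^-8 C/m.
Since E is radial and uniform over the curved surface, Φ = E·2πrL = Q_enc/ε₀ = λ_enc L/ε₀.
E = |λ_enc|/(2πε₀r) = (2.60×10^-8)/(2π·8.85×10^-12·0.787) = 594 N/C.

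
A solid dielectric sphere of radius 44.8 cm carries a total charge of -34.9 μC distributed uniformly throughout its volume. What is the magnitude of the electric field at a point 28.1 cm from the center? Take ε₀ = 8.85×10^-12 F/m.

E ≈ 9.81×10^5 N/C

By spherical symmetry E is radial; choose a Gaussian sphere of radius r = 28.1 cm (r < R).
For a uniform sphere the enclosed fraction is (r/R)³, so Q_enc = (-34.9 μC)(0.281/0.448)³ = -8.612e-6 C.
By Gauss's law, ∮E·dA = E·4πr² = Q_enc/ε₀.
E = |Q_enc|/(4πε₀r²) = (8.612×10^-6)/(4π·8.85×10^-12·(0.281)²) = 9.81×10^5 N/C.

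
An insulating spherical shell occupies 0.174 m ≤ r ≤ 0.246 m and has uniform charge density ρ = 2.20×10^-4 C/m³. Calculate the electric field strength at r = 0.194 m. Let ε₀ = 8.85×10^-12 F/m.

E = 4.48×10^5 N/C

Take a concentric spherical Gaussian surface of radius r = 0.194 m (within the shell material, 0.174 m < r < 0.246 m).
Enclosed charge is the volume from a to r: Q_enc = (4π/3)ρ(r³ − a³) = 1.874×10^-6 C.
Gauss's law: E·4πr² = Q_enc/ε₀.
E = |Q_enc|/(4πε₀r²) = (1.874×10^-6)/(4π·8.85×10^-12·(0.194)²) = 4.48e5 N/C.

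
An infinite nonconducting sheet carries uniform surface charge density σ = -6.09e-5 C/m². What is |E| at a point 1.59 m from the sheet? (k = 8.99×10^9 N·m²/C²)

|E| ≈ 3.44×10^6 N/C

The symmetry is planar: E is normal to the sheet and the same magnitude on both sides. Take a pillbox straddling the sheet with end-cap area A.
Flux Φ = 2EA and Q_enc = σA, so 2EA = σA/ε₀ ⇒ E = |σ|/(2ε₀), independent of distance.
E = 2πk|σ| = 2π(8.99×10^9)(6.09e-5) = 3.44×10^6 N/C.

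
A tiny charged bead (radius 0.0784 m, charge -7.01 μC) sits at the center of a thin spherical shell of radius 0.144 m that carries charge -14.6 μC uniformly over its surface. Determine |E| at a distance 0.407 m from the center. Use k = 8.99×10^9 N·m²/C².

E ≈ 1.17e6 V/m

By spherical symmetry E is radial; choose a Gaussian sphere of radius r = 0.407 m (r > 0.144 m, enclosing both).
Q_enc = (-7.01 μC) + (-14.6 μC) = -2.161×10^-5 C.
Applying ∮E·dA = Q_enc/ε₀ with Φ = E(4πr²):
E = k|Q_enc|/r² = (8.99×10^9)(2.161×10^-5)/(0.407)² = 1.17e6 N/C.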